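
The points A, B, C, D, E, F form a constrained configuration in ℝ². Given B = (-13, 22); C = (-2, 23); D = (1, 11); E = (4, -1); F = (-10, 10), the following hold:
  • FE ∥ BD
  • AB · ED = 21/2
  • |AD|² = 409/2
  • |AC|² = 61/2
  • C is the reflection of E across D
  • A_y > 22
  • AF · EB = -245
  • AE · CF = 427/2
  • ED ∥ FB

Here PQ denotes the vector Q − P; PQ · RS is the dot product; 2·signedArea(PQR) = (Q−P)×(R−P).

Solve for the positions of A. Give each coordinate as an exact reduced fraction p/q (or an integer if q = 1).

A = (-15/2, 45/2)

1. A_x = -15/2  [AB · ED = 21/2 ∩ AE · CF = 427/2]
2. A_y = 45/2  [AB · ED = 21/2 ∩ AE · CF = 427/2]
   → A = (-15/2, 45/2)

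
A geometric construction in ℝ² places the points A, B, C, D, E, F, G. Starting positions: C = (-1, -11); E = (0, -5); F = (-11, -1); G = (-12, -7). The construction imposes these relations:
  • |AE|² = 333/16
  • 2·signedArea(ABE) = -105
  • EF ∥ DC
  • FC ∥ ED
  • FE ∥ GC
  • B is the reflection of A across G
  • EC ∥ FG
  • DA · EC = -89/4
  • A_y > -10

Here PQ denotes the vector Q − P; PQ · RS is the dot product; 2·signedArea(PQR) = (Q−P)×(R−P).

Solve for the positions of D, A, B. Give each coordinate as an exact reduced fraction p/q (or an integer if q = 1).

1. D_x = 10  [EF ∥ DC ∩ FC ∥ ED]
2. D_y = -15  [EF ∥ DC ∩ FC ∥ ED]
   → D = (10, -15)
3. A_x = -3/4  [line -1·x + -6·y + -231/4 = 0 ∩ |AE|² = 333/16]
4. A_y = -19/2  [line -1·x + -6·y + -231/4 = 0 ∩ |AE|² = 333/16]
   → A = (-3/4, -19/2)
5. B_x = -93/4  [2·signedArea(ABE) = -105 ∩ B is the reflection of A across G]
6. B_y = -9/2  [2·signedArea(ABE) = -105 ∩ B is the reflection of A across G]
   → B = (-93/4, -9/2)

A = (-3/4, -19/2)
B = (-93/4, -9/2)
D = (10, -15)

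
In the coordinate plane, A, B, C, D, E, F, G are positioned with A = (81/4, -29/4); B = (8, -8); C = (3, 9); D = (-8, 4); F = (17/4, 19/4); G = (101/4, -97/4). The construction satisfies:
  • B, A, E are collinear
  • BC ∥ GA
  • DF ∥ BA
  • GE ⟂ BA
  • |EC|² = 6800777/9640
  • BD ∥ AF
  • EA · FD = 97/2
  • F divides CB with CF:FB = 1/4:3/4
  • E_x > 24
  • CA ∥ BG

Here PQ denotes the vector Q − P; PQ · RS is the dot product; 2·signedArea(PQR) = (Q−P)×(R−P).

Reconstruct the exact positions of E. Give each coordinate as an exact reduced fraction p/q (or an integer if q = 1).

1. E_x = 116617/4820  [B, A, E are collinear ∩ GE ⟂ BA]
2. E_y = -33781/4820  [B, A, E are collinear ∩ GE ⟂ BA]
   → E = (116617/4820, -33781/4820)

E = (116617/4820, -33781/4820)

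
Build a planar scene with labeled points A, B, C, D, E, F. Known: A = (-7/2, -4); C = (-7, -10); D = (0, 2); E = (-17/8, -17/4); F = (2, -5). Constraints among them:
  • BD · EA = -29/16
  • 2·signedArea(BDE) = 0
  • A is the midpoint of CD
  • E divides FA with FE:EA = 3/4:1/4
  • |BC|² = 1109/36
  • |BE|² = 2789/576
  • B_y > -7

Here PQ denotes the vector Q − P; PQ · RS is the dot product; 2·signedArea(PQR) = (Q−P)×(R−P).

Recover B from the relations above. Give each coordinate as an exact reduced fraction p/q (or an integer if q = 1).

1. B_x = -17/6  [2·signedArea(BDE) = 0 ∩ BD · EA = -29/16]
2. B_y = -19/3  [2·signedArea(BDE) = 0 ∩ BD · EA = -29/16]
   → B = (-17/6, -19/3)

B = (-17/6, -19/3)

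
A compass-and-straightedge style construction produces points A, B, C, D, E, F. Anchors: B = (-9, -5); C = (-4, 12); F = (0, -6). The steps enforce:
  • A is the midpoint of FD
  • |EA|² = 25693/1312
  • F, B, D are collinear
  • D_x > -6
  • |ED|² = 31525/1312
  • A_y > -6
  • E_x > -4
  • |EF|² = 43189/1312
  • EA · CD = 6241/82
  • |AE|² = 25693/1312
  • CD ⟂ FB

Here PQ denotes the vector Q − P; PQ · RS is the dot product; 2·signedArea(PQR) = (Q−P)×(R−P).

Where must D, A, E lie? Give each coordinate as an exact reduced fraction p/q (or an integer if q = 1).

A = (-243/82, -465/82)
D = (-243/41, -219/41)
E = (-1057/328, -411/328)

1. D_x = -243/41  [F, B, D are collinear ∩ CD ⟂ FB]
2. D_y = -219/41  [F, B, D are collinear ∩ CD ⟂ FB]
   → D = (-243/41, -219/41)
3. A_x = -243/82  [A is the midpoint of FD]
4. A_y = -465/82  [A is the midpoint of FD]
   → A = (-243/82, -465/82)
5. E_x = -1057/328  [line 79/41·x + 711/41·y + 2291/82 = 0 ∩ |ED|² = 31525/1312]
6. E_y = -411/328  [line 79/41·x + 711/41·y + 2291/82 = 0 ∩ |ED|² = 31525/1312]
   → E = (-1057/328, -411/328)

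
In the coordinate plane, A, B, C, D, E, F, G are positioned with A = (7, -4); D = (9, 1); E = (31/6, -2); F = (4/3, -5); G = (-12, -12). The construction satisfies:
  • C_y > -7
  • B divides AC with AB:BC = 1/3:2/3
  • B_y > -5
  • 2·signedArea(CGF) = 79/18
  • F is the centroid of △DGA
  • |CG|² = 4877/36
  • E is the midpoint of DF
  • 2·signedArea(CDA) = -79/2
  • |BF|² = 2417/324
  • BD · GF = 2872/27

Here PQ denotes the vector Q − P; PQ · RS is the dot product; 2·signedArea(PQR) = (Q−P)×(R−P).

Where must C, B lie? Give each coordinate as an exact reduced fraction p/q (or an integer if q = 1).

1. C_x = -11/6  [2·signedArea(CDA) = -79/2 ∩ 2·signedArea(CGF) = 79/18]
2. C_y = -19/3  [2·signedArea(CDA) = -79/2 ∩ 2·signedArea(CGF) = 79/18]
   → C = (-11/6, -19/3)
3. B_x = 73/18  [B divides AC with AB:BC = 1/3:2/3]
4. B_y = -43/9  [B divides AC with AB:BC = 1/3:2/3]
   → B = (73/18, -43/9)

B = (73/18, -43/9)
C = (-11/6, -19/3)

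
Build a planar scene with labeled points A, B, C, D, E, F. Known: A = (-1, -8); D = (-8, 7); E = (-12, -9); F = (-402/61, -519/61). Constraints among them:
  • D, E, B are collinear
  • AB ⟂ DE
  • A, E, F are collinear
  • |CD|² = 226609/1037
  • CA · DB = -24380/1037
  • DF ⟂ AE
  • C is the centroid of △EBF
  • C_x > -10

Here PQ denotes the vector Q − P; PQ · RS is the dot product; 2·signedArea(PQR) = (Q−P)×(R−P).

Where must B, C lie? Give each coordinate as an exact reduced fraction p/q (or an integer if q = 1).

B = (-189/17, -93/17)
C = (-10269/1037, -7943/1037)

1. B_x = -189/17  [D, E, B are collinear ∩ AB ⟂ DE]
2. B_y = -93/17  [D, E, B are collinear ∩ AB ⟂ DE]
   → B = (-189/17, -93/17)
3. C_x = -10269/1037  [C is the centroid of △EBF]
4. C_y = -7943/1037  [C is the centroid of △EBF]
   → C = (-10269/1037, -7943/1037)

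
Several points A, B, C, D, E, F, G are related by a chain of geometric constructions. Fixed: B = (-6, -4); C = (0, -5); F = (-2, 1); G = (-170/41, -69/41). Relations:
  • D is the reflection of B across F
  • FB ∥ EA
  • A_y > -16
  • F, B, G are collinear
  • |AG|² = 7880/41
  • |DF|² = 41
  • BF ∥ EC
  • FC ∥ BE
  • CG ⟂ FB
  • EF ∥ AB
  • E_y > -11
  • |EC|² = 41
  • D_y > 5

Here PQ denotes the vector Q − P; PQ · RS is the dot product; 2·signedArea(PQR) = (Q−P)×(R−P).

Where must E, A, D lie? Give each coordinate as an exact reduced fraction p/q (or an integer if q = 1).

A = (-8, -15)
D = (2, 6)
E = (-4, -10)

1. E_x = -4  [BF ∥ EC ∩ FC ∥ BE]
2. E_y = -10  [BF ∥ EC ∩ FC ∥ BE]
   → E = (-4, -10)
3. A_x = -8  [EF ∥ AB ∩ FB ∥ EA]
4. A_y = -15  [EF ∥ AB ∩ FB ∥ EA]
   → A = (-8, -15)
5. D_x = 2  [D is the reflection of B across F]
6. D_y = 6  [D is the reflection of B across F]
   → D = (2, 6)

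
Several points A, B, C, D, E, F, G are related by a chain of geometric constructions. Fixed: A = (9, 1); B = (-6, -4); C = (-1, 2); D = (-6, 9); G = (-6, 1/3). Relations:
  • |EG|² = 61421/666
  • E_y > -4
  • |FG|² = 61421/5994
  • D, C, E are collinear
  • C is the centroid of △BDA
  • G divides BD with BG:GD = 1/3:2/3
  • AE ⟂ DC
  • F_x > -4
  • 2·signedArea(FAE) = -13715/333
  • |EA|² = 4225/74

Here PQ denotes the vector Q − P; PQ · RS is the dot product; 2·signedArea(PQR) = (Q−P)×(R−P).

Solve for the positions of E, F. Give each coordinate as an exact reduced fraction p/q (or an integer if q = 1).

1. E_x = 211/74  [D, C, E are collinear ∩ AE ⟂ DC]
2. E_y = -251/74  [D, C, E are collinear ∩ AE ⟂ DC]
   → E = (211/74, -251/74)
3. F_x = -677/222  [line 325/74·x + -455/74·y + 2600/333 = 0 ∩ |FG|² = 61421/5994]
4. F_y = -605/666  [line 325/74·x + -455/74·y + 2600/333 = 0 ∩ |FG|² = 61421/5994]
   → F = (-677/222, -605/666)

E = (211/74, -251/74)
F = (-677/222, -605/666)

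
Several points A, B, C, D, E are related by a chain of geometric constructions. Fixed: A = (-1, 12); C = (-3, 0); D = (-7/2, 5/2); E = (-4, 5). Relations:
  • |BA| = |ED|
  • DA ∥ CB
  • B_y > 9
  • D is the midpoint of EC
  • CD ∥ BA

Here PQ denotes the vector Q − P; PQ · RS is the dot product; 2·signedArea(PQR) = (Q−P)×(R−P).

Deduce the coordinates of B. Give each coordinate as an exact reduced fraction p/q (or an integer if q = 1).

B = (-1/2, 19/2)

1. B_x = -1/2  [CD ∥ BA ∩ DA ∥ CB]
2. B_y = 19/2  [CD ∥ BA ∩ DA ∥ CB]
   → B = (-1/2, 19/2)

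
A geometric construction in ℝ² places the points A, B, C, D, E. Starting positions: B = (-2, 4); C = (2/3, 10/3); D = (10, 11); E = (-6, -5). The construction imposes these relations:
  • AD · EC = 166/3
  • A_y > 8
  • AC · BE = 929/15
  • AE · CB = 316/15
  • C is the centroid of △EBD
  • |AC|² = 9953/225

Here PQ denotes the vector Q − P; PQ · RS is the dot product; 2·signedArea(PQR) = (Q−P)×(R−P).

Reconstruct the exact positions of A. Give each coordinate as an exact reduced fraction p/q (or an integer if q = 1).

A = (26/5, 41/5)

1. A_x = 26/5  [AE · CB = 316/15 ∩ AC · BE = 929/15]
2. A_y = 41/5  [AE · CB = 316/15 ∩ AC · BE = 929/15]
   → A = (26/5, 41/5)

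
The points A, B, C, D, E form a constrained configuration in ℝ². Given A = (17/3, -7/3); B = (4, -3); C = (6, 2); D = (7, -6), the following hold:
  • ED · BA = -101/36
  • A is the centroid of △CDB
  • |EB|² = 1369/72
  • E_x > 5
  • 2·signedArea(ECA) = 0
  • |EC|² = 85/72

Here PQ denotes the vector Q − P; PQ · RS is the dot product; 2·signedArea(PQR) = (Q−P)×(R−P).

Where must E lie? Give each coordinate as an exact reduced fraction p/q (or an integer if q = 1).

E = (71/12, 11/12)

1. E_x = 71/12  [2·signedArea(ECA) = 0 ∩ ED · BA = -101/36]
2. E_y = 11/12  [2·signedArea(ECA) = 0 ∩ ED · BA = -101/36]
   → E = (71/12, 11/12)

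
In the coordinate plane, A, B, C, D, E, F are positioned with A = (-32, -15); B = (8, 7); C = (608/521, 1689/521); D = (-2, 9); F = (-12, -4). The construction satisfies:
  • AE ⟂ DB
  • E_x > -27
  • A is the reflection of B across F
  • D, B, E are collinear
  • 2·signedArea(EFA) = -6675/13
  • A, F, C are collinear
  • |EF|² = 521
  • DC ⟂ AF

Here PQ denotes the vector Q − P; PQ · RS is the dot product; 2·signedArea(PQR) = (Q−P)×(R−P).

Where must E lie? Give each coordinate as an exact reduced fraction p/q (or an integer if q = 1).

E = (-341/13, 180/13)

1. E_x = -341/13  [D, B, E are collinear ∩ AE ⟂ DB]
2. E_y = 180/13  [D, B, E are collinear ∩ AE ⟂ DB]
   → E = (-341/13, 180/13)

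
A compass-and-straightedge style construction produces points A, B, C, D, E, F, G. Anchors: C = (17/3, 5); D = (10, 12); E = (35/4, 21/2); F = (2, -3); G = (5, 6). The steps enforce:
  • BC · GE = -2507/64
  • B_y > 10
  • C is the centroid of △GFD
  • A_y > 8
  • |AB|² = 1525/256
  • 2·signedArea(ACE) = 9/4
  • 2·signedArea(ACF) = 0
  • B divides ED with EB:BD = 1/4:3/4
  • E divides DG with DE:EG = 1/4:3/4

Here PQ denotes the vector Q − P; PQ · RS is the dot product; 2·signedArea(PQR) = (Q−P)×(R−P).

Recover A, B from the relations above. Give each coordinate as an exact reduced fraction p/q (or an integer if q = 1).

A = (15/2, 9)
B = (145/16, 87/8)

1. A_x = 15/2  [2·signedArea(ACF) = 0 ∩ 2·signedArea(ACE) = 9/4]
2. A_y = 9  [2·signedArea(ACF) = 0 ∩ 2·signedArea(ACE) = 9/4]
   → A = (15/2, 9)
3. B_x = 145/16  [B divides ED with EB:BD = 1/4:3/4]
4. B_y = 87/8  [B divides ED with EB:BD = 1/4:3/4]
   → B = (145/16, 87/8)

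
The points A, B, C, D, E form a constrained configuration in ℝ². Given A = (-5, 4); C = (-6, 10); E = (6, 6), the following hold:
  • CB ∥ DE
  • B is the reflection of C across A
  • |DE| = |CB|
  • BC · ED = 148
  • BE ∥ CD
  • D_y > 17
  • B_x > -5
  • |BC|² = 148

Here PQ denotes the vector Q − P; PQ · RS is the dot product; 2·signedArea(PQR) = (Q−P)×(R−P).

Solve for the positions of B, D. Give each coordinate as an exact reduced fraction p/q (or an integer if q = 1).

1. B_x = -4  [B is the reflection of C across A]
2. B_y = -2  [B is the reflection of C across A]
   → B = (-4, -2)
3. D_x = 4  [CB ∥ DE ∩ BE ∥ CD]
4. D_y = 18  [CB ∥ DE ∩ BE ∥ CD]
   → D = (4, 18)

B = (-4, -2)
D = (4, 18)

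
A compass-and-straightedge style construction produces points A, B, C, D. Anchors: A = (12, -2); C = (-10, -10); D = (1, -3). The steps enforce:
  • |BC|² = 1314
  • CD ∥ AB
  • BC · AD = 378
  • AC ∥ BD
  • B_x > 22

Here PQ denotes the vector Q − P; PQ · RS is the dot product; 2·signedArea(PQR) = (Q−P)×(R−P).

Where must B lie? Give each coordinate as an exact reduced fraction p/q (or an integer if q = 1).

B = (23, 5)

1. B_x = 23  [AC ∥ BD ∩ CD ∥ AB]
2. B_y = 5  [AC ∥ BD ∩ CD ∥ AB]
   → B = (23, 5)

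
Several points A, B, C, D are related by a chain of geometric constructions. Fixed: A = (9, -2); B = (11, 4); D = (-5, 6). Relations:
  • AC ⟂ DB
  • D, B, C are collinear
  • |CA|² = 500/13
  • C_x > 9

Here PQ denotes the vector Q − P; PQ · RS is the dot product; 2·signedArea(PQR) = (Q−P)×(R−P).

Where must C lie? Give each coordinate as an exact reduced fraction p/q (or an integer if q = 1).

C = (127/13, 54/13)

1. C_x = 127/13  [D, B, C are collinear ∩ AC ⟂ DB]
2. C_y = 54/13  [D, B, C are collinear ∩ AC ⟂ DB]
   → C = (127/13, 54/13)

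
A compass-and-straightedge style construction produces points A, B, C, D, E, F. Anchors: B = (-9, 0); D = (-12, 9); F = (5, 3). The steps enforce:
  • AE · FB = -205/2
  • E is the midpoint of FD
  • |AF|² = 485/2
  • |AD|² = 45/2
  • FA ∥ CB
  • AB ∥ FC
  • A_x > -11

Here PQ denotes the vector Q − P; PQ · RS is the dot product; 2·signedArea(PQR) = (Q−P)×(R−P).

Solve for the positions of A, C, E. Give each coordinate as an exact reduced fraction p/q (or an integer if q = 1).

A = (-21/2, 9/2)
C = (13/2, -3/2)
E = (-7/2, 6)

1. E_x = -7/2  [E is the midpoint of FD]
2. E_y = 6  [E is the midpoint of FD]
   → E = (-7/2, 6)
3. A_x = -21/2  [line 14·x + 3·y + 267/2 = 0 ∩ |AD|² = 45/2]
4. A_y = 9/2  [line 14·x + 3·y + 267/2 = 0 ∩ |AD|² = 45/2]
   → A = (-21/2, 9/2)
5. C_x = 13/2  [FA ∥ CB ∩ AB ∥ FC]
6. C_y = -3/2  [FA ∥ CB ∩ AB ∥ FC]
   → C = (13/2, -3/2)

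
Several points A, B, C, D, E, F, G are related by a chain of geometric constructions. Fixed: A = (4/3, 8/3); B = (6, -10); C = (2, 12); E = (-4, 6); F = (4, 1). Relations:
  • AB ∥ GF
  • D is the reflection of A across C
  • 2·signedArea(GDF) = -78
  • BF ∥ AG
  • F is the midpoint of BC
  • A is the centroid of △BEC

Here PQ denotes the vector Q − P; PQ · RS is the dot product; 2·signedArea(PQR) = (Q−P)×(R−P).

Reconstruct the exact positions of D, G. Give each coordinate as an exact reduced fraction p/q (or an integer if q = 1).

D = (8/3, 64/3)
G = (-2/3, 41/3)

1. D_x = 8/3  [D is the reflection of A across C]
2. D_y = 64/3  [D is the reflection of A across C]
   → D = (8/3, 64/3)
3. G_x = -2/3  [AB ∥ GF ∩ BF ∥ AG]
4. G_y = 41/3  [AB ∥ GF ∩ BF ∥ AG]
   → G = (-2/3, 41/3)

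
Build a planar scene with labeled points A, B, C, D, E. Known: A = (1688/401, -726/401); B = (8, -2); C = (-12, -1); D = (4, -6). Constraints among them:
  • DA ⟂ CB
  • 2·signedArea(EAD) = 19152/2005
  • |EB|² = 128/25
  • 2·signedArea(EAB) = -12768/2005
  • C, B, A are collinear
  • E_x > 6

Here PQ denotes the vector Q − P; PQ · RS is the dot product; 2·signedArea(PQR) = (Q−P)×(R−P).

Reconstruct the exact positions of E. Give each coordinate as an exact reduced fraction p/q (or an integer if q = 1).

E = (32/5, -18/5)

1. E_x = 32/5  [2·signedArea(EAD) = 19152/2005 ∩ 2·signedArea(EAB) = -12768/2005]
2. E_y = -18/5  [2·signedArea(EAD) = 19152/2005 ∩ 2·signedArea(EAB) = -12768/2005]
   → E = (32/5, -18/5)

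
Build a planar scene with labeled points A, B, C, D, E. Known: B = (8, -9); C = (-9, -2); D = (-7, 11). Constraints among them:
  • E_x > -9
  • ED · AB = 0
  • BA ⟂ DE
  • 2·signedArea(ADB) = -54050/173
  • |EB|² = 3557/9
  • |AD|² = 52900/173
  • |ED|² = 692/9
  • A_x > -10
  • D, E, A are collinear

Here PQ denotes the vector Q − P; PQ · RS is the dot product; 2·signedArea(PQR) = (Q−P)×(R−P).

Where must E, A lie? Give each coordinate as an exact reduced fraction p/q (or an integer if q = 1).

1. A_x = -1671/173  [line 20·x + 15·y + 49725/173 = 0 ∩ |AD|² = 52900/173]
2. A_y = -1087/173  [line 20·x + 15·y + 49725/173 = 0 ∩ |AD|² = 52900/173]
   → A = (-1671/173, -1087/173)
3. E_x = -25/3  [line -3055/173·x + 470/173·y + -26555/173 = 0 ∩ |EB|² = 3557/9]
4. E_y = 7/3  [line -3055/173·x + 470/173·y + -26555/173 = 0 ∩ |EB|² = 3557/9]
   → E = (-25/3, 7/3)

A = (-1671/173, -1087/173)
E = (-25/3, 7/3)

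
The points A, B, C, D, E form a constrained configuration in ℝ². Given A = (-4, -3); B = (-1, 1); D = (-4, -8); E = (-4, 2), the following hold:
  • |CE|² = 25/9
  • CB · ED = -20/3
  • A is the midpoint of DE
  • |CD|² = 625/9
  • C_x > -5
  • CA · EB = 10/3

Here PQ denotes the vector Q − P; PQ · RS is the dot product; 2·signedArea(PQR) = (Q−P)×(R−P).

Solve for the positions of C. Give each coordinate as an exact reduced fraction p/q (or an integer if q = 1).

C = (-4, 1/3)

1. C_x = -4  [CB · ED = -20/3 ∩ CA · EB = 10/3]
2. C_y = 1/3  [CB · ED = -20/3 ∩ CA · EB = 10/3]
   → C = (-4, 1/3)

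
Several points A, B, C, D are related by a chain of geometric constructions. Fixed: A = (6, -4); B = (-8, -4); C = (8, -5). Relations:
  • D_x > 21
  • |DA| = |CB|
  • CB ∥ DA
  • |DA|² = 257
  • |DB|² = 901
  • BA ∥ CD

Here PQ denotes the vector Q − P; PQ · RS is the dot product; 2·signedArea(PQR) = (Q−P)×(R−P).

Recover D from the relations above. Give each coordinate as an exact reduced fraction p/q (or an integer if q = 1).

1. D_x = 22  [CB ∥ DA ∩ BA ∥ CD]
2. D_y = -5  [CB ∥ DA ∩ BA ∥ CD]
   → D = (22, -5)

D = (22, -5)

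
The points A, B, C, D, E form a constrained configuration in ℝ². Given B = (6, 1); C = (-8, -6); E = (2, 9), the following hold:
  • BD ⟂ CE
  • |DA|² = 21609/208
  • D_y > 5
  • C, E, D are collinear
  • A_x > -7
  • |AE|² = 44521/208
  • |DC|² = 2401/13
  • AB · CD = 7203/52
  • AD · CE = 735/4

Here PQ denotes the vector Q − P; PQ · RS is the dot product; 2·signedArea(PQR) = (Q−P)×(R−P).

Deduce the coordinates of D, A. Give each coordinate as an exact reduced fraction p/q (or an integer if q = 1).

1. D_x = -6/13  [C, E, D are collinear ∩ BD ⟂ CE]
2. D_y = 69/13  [C, E, D are collinear ∩ BD ⟂ CE]
   → D = (-6/13, 69/13)
3. A_x = -159/26  [line -98/13·x + -147/13·y + -4263/52 = 0 ∩ |AE|² = 44521/208]
4. A_y = -165/52  [line -98/13·x + -147/13·y + -4263/52 = 0 ∩ |AE|² = 44521/208]
   → A = (-159/26, -165/52)

A = (-159/26, -165/52)
D = (-6/13, 69/13)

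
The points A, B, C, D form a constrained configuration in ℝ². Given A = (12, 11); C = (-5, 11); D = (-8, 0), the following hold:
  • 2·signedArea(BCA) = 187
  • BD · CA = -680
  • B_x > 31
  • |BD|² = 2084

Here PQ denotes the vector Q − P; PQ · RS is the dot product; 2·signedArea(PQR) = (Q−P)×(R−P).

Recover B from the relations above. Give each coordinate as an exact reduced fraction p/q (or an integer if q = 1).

B = (32, 22)

1. B_x = 32  [2·signedArea(BCA) = 187 ∩ BD · CA = -680]
2. B_y = 22  [2·signedArea(BCA) = 187 ∩ BD · CA = -680]
   → B = (32, 22)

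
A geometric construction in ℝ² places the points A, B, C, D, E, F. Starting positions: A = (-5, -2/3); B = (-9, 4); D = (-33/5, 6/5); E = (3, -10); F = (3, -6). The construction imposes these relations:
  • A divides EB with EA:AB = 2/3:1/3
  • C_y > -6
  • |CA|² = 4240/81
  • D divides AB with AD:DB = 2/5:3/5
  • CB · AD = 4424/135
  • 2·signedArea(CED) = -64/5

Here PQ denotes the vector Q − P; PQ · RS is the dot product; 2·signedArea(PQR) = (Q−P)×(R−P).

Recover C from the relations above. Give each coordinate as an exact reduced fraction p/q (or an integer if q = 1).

C = (1/3, -50/9)

1. C_x = 1/3  [2·signedArea(CED) = -64/5 ∩ CB · AD = 4424/135]
2. C_y = -50/9  [2·signedArea(CED) = -64/5 ∩ CB · AD = 4424/135]
   → C = (1/3, -50/9)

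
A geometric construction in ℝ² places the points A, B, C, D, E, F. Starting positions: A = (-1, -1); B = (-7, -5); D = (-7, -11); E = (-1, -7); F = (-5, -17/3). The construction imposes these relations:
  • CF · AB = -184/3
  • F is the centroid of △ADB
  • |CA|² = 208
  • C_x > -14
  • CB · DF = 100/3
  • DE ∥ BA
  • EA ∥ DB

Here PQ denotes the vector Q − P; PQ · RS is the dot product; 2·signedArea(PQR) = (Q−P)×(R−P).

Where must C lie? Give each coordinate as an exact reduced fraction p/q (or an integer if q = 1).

C = (-13, -9)

1. C_x = -13  [CF · AB = -184/3 ∩ CB · DF = 100/3]
2. C_y = -9  [CF · AB = -184/3 ∩ CB · DF = 100/3]
   → C = (-13, -9)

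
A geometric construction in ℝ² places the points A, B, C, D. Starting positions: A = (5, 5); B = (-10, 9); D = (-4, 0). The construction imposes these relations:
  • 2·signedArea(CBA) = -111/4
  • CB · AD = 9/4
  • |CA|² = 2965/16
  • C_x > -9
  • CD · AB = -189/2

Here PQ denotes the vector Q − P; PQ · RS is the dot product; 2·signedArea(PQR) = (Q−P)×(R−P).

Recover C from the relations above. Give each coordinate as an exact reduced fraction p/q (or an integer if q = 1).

C = (-17/2, 27/4)

1. C_x = -17/2  [2·signedArea(CBA) = -111/4 ∩ CB · AD = 9/4]
2. C_y = 27/4  [2·signedArea(CBA) = -111/4 ∩ CB · AD = 9/4]
   → C = (-17/2, 27/4)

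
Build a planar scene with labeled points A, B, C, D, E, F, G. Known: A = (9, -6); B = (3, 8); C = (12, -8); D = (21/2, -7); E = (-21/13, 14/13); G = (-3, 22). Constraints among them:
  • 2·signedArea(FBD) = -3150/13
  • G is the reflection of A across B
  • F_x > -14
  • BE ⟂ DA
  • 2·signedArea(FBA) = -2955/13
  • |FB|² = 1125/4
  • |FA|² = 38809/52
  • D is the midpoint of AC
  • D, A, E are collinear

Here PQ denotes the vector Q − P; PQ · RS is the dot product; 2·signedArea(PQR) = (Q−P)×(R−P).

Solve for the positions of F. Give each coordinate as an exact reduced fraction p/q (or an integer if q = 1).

1. F_x = -357/26  [2·signedArea(FBA) = -2955/13 ∩ 2·signedArea(FBD) = -3150/13]
2. F_y = 119/13  [2·signedArea(FBA) = -2955/13 ∩ 2·signedArea(FBD) = -3150/13]
   → F = (-357/26, 119/13)

F = (-357/26, 119/13)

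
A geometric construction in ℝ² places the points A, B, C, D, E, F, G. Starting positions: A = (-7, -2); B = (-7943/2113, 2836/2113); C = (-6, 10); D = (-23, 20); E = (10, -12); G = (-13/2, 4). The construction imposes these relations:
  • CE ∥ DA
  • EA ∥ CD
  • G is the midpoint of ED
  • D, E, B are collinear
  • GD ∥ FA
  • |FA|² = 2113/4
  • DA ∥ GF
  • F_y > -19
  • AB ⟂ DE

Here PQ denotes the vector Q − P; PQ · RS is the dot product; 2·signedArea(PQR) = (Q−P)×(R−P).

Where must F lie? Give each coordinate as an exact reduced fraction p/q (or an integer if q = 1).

F = (19/2, -18)

1. F_x = 19/2  [GD ∥ FA ∩ DA ∥ GF]
2. F_y = -18  [GD ∥ FA ∩ DA ∥ GF]
   → F = (19/2, -18)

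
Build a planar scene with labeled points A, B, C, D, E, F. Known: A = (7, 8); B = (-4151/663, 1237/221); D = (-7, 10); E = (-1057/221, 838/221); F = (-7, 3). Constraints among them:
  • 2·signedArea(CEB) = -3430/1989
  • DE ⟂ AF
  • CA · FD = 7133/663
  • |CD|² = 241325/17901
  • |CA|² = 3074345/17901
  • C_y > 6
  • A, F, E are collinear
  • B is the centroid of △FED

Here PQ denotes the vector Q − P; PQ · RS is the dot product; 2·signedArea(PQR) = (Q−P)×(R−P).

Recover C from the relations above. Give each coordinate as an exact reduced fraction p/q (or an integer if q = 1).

C = (-11963/1989, 4285/663)

1. C_x = -11963/1989  [2·signedArea(CEB) = -3430/1989 ∩ CA · FD = 7133/663]
2. C_y = 4285/663  [2·signedArea(CEB) = -3430/1989 ∩ CA · FD = 7133/663]
   → C = (-11963/1989, 4285/663)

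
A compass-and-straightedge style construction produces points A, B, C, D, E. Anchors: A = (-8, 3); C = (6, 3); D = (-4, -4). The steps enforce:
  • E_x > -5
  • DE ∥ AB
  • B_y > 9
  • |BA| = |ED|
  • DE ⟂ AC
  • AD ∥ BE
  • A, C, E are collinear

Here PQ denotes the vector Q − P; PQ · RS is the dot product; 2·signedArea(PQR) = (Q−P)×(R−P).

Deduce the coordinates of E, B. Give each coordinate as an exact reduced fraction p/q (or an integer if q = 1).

B = (-8, 10)
E = (-4, 3)

1. E_x = -4  [A, C, E are collinear ∩ DE ⟂ AC]
2. E_y = 3  [A, C, E are collinear ∩ DE ⟂ AC]
   → E = (-4, 3)
3. B_x = -8  [AD ∥ BE ∩ DE ∥ AB]
4. B_y = 10  [AD ∥ BE ∩ DE ∥ AB]
   → B = (-8, 10)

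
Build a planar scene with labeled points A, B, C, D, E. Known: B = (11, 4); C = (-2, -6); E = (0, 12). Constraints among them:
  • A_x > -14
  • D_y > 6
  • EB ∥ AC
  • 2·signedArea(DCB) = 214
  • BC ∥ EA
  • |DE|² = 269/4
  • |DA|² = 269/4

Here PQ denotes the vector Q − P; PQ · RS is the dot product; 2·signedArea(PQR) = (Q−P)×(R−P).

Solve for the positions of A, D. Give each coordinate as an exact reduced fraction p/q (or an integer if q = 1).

1. A_x = -13  [EB ∥ AC ∩ BC ∥ EA]
2. A_y = 2  [EB ∥ AC ∩ BC ∥ EA]
   → A = (-13, 2)
3. D_x = -13/2  [line -10·x + 13·y + -156 = 0 ∩ |DA|² = 269/4]
4. D_y = 7  [line -10·x + 13·y + -156 = 0 ∩ |DA|² = 269/4]
   → D = (-13/2, 7)

A = (-13, 2)
D = (-13/2, 7)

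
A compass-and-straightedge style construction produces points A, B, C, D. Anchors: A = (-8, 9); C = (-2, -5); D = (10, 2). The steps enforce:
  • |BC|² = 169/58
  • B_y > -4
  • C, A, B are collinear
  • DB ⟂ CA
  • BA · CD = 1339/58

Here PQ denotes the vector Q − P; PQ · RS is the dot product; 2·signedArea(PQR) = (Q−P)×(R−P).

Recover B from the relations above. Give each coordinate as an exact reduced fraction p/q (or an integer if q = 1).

B = (-155/58, -199/58)

1. B_x = -155/58  [C, A, B are collinear ∩ DB ⟂ CA]
2. B_y = -199/58  [C, A, B are collinear ∩ DB ⟂ CA]
   → B = (-155/58, -199/58)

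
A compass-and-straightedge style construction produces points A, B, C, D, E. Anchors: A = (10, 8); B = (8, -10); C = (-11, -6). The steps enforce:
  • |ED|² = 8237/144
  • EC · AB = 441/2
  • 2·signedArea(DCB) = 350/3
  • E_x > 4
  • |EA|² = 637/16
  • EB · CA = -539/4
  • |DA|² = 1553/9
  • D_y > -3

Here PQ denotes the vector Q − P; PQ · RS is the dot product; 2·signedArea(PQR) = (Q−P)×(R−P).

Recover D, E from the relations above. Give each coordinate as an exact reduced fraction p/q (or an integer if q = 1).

D = (7/3, -8/3)
E = (19/4, 9/2)

1. D_x = 7/3  [line 4·x + 19·y + 124/3 = 0 ∩ |DA|² = 1553/9]
2. D_y = -8/3  [line 4·x + 19·y + 124/3 = 0 ∩ |DA|² = 1553/9]
   → D = (7/3, -8/3)
3. E_x = 19/4  [EB · CA = -539/4 ∩ EC · AB = 441/2]
4. E_y = 9/2  [EB · CA = -539/4 ∩ EC · AB = 441/2]
   → E = (19/4, 9/2)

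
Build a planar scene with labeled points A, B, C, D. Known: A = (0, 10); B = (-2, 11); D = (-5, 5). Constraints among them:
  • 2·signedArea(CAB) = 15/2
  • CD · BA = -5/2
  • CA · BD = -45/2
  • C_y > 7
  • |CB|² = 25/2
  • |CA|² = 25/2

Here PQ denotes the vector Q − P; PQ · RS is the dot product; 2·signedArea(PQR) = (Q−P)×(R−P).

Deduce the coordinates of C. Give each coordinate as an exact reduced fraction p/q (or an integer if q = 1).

C = (-5/2, 15/2)

1. C_x = -5/2  [CD · BA = -5/2 ∩ CA · BD = -45/2]
2. C_y = 15/2  [CD · BA = -5/2 ∩ CA · BD = -45/2]
   → C = (-5/2, 15/2)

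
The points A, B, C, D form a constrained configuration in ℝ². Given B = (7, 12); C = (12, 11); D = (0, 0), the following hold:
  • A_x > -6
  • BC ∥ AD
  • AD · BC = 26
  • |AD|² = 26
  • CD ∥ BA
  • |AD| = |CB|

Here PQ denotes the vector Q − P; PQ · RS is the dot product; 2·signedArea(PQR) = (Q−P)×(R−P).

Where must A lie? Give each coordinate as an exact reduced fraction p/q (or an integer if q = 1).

A = (-5, 1)

1. A_x = -5  [BC ∥ AD ∩ CD ∥ BA]
2. A_y = 1  [BC ∥ AD ∩ CD ∥ BA]
   → A = (-5, 1)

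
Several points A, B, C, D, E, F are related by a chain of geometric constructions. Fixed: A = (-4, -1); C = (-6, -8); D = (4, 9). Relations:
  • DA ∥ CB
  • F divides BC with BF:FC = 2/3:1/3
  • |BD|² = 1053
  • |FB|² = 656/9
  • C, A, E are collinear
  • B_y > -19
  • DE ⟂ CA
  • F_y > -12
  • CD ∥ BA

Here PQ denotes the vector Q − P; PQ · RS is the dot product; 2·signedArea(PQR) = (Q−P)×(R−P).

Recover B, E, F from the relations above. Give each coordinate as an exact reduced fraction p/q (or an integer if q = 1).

B = (-14, -18)
E = (-40/53, 549/53)
F = (-26/3, -34/3)

1. B_x = -14  [CD ∥ BA ∩ DA ∥ CB]
2. B_y = -18  [CD ∥ BA ∩ DA ∥ CB]
   → B = (-14, -18)
3. E_x = -40/53  [C, A, E are collinear ∩ DE ⟂ CA]
4. E_y = 549/53  [C, A, E are collinear ∩ DE ⟂ CA]
   → E = (-40/53, 549/53)
5. F_x = -26/3  [F divides BC with BF:FC = 2/3:1/3]
6. F_y = -34/3  [F divides BC with BF:FC = 2/3:1/3]
   → F = (-26/3, -34/3)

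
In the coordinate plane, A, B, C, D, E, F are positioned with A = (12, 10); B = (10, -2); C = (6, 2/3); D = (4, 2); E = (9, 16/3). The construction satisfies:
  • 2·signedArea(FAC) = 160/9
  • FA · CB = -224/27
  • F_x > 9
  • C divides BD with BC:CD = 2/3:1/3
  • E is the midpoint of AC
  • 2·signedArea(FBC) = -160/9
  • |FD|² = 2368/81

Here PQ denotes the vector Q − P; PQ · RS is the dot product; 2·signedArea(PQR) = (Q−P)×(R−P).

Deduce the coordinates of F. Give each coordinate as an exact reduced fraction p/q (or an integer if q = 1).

F = (28/3, 26/9)

1. F_x = 28/3  [2·signedArea(FBC) = -160/9 ∩ FA · CB = -224/27]
2. F_y = 26/9  [2·signedArea(FBC) = -160/9 ∩ FA · CB = -224/27]
   → F = (28/3, 26/9)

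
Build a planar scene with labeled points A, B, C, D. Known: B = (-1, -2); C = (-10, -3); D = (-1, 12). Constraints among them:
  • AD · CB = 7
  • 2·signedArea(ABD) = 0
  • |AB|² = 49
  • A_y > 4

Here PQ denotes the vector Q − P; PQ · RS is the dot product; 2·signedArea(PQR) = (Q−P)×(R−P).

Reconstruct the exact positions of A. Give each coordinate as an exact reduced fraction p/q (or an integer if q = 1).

1. A_x = -1  [2·signedArea(ABD) = 0 ∩ AD · CB = 7]
2. A_y = 5  [2·signedArea(ABD) = 0 ∩ AD · CB = 7]
   → A = (-1, 5)

A = (-1, 5)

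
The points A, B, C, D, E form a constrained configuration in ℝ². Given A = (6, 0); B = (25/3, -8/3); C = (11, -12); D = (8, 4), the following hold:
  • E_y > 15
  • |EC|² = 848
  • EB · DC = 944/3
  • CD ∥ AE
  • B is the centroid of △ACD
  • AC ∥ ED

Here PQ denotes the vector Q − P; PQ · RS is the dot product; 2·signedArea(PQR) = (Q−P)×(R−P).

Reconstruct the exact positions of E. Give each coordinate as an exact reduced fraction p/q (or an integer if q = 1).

1. E_x = 3  [AC ∥ ED ∩ CD ∥ AE]
2. E_y = 16  [AC ∥ ED ∩ CD ∥ AE]
   → E = (3, 16)

E = (3, 16)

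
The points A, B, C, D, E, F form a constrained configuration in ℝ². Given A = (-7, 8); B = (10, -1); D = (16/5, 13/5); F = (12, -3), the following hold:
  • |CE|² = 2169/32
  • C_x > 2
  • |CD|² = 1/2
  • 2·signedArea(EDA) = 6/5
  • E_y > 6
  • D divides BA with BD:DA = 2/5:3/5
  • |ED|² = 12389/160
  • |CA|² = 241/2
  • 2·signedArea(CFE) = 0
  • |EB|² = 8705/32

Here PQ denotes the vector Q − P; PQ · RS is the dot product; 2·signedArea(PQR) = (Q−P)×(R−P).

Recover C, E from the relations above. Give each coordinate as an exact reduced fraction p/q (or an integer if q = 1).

1. E_x = -37/8  [line -27/5·x + -51/5·y + 213/5 = 0 ∩ |ED|² = 12389/160]
2. E_y = 53/8  [line -27/5·x + -51/5·y + 213/5 = 0 ∩ |ED|² = 12389/160]
   → E = (-37/8, 53/8)
3. C_x = 5/2  [line -77/8·x + -133/8·y + 525/8 = 0 ∩ |CE|² = 2169/32]
4. C_y = 5/2  [line -77/8·x + -133/8·y + 525/8 = 0 ∩ |CE|² = 2169/32]
   → C = (5/2, 5/2)

C = (5/2, 5/2)
E = (-37/8, 53/8)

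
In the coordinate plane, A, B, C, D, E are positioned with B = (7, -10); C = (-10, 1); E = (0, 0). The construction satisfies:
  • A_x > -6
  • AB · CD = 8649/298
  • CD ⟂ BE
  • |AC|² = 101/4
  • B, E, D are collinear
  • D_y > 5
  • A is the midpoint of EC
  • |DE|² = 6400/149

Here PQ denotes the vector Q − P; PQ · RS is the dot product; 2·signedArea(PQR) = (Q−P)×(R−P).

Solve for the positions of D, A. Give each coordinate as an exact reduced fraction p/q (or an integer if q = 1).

A = (-5, 1/2)
D = (-560/149, 800/149)

1. D_x = -560/149  [B, E, D are collinear ∩ CD ⟂ BE]
2. D_y = 800/149  [B, E, D are collinear ∩ CD ⟂ BE]
   → D = (-560/149, 800/149)
3. A_x = -5  [A is the midpoint of EC]
4. A_y = 1/2  [A is the midpoint of EC]
   → A = (-5, 1/2)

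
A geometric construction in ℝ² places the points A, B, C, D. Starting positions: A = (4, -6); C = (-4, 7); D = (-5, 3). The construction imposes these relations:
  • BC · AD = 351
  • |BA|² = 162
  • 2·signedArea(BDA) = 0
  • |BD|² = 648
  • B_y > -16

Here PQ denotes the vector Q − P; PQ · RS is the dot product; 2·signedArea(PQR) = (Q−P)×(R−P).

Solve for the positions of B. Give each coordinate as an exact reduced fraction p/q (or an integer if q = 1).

B = (13, -15)

1. B_x = 13  [2·signedArea(BDA) = 0 ∩ BC · AD = 351]
2. B_y = -15  [2·signedArea(BDA) = 0 ∩ BC · AD = 351]
   → B = (13, -15)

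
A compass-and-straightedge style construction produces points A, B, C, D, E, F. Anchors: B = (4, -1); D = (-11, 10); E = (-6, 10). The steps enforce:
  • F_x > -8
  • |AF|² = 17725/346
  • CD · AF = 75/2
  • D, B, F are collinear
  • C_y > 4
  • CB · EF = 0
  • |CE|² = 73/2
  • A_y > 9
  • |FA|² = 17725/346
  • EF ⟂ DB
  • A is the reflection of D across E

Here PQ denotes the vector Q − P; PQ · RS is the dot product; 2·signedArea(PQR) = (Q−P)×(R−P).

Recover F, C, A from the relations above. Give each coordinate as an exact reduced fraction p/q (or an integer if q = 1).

1. F_x = -2681/346  [D, B, F are collinear ∩ EF ⟂ DB]
2. F_y = 2635/346  [D, B, F are collinear ∩ EF ⟂ DB]
   → F = (-2681/346, 2635/346)
3. A_x = -1  [A is the reflection of D across E]
4. A_y = 10  [A is the reflection of D across E]
   → A = (-1, 10)
5. C_x = -7/2  [CB · EF = 0 ∩ CD · AF = 75/2]
6. C_y = 9/2  [CB · EF = 0 ∩ CD · AF = 75/2]
   → C = (-7/2, 9/2)

A = (-1, 10)
C = (-7/2, 9/2)
F = (-2681/346, 2635/346)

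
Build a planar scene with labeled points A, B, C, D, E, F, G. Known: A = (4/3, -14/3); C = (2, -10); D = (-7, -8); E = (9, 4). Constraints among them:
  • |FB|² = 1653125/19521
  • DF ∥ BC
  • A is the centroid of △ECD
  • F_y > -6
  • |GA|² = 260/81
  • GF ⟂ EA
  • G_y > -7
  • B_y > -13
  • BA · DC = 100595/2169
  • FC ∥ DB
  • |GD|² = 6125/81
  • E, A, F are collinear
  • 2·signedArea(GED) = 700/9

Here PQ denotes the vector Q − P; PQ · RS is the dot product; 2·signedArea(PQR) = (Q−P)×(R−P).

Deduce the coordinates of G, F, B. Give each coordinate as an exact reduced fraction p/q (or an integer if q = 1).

B = (-12035/2169, -26996/2169)
F = (1190/2169, -12046/2169)
G = (14/9, -58/9)

1. G_x = 14/9  [line 12·x + -16·y + -1096/9 = 0 ∩ |GD|² = 6125/81]
2. G_y = -58/9  [line 12·x + -16·y + -1096/9 = 0 ∩ |GD|² = 6125/81]
   → G = (14/9, -58/9)
3. F_x = 1190/2169  [E, A, F are collinear ∩ GF ⟂ EA]
4. F_y = -12046/2169  [E, A, F are collinear ∩ GF ⟂ EA]
   → F = (1190/2169, -12046/2169)
5. B_x = -12035/2169  [DF ∥ BC ∩ FC ∥ DB]
6. B_y = -26996/2169  [DF ∥ BC ∩ FC ∥ DB]
   → B = (-12035/2169, -26996/2169)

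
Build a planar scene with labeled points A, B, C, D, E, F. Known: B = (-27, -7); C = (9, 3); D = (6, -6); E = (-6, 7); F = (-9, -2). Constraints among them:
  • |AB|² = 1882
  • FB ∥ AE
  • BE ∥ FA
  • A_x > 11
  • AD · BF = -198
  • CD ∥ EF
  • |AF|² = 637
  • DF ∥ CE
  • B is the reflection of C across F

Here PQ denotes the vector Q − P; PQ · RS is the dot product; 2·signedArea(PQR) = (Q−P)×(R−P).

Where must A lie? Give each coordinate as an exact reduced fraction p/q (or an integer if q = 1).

1. A_x = 12  [FB ∥ AE ∩ BE ∥ FA]
2. A_y = 12  [FB ∥ AE ∩ BE ∥ FA]
   → A = (12, 12)

A = (12, 12)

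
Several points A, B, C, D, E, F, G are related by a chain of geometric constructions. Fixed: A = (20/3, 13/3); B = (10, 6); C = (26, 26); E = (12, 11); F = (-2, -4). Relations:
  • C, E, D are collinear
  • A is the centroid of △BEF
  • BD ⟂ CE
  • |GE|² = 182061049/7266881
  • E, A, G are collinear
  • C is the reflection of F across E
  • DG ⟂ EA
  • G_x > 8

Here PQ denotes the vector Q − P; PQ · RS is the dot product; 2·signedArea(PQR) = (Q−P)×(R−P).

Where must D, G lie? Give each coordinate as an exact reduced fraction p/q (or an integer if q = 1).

D = (3610/421, 3086/421)
G = (153160/17261, 122406/17261)

1. D_x = 3610/421  [C, E, D are collinear ∩ BD ⟂ CE]
2. D_y = 3086/421  [C, E, D are collinear ∩ BD ⟂ CE]
   → D = (3610/421, 3086/421)
3. G_x = 153160/17261  [E, A, G are collinear ∩ DG ⟂ EA]
4. G_y = 122406/17261  [E, A, G are collinear ∩ DG ⟂ EA]
   → G = (153160/17261, 122406/17261)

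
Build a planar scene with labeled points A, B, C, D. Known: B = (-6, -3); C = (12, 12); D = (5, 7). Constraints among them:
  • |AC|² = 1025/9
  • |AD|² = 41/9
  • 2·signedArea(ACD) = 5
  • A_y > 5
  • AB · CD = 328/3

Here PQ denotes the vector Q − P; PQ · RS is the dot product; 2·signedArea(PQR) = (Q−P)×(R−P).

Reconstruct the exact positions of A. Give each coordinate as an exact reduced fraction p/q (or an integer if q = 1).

A = (11/3, 16/3)

1. A_x = 11/3  [AB · CD = 328/3 ∩ 2·signedArea(ACD) = 5]
2. A_y = 16/3  [AB · CD = 328/3 ∩ 2·signedArea(ACD) = 5]
   → A = (11/3, 16/3)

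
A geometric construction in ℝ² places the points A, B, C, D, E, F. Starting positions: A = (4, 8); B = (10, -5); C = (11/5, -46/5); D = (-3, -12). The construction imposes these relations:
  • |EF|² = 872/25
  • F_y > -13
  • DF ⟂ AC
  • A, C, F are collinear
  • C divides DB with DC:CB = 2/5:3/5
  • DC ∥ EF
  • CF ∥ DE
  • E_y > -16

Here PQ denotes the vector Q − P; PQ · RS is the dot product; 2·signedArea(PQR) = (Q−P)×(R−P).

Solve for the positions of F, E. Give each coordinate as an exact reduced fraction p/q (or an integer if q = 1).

E = (-125097/37385, -572288/37385)
F = (13861/7477, -93522/7477)

1. F_x = 13861/7477  [A, C, F are collinear ∩ DF ⟂ AC]
2. F_y = -93522/7477  [A, C, F are collinear ∩ DF ⟂ AC]
   → F = (13861/7477, -93522/7477)
3. E_x = -125097/37385  [DC ∥ EF ∩ CF ∥ DE]
4. E_y = -572288/37385  [DC ∥ EF ∩ CF ∥ DE]
   → E = (-125097/37385, -572288/37385)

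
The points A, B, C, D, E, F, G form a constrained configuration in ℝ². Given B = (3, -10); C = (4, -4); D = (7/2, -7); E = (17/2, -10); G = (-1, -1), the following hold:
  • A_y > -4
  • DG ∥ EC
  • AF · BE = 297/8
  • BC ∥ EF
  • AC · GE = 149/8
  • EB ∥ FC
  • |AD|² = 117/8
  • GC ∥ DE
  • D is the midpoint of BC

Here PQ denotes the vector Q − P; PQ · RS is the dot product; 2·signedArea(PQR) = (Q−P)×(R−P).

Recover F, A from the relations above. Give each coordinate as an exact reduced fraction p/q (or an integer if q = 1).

1. F_x = 19/2  [EB ∥ FC ∩ BC ∥ EF]
2. F_y = -4  [EB ∥ FC ∩ BC ∥ EF]
   → F = (19/2, -4)
3. A_x = 11/4  [AC · GE = 149/8 ∩ AF · BE = 297/8]
4. A_y = -13/4  [AC · GE = 149/8 ∩ AF · BE = 297/8]
   → A = (11/4, -13/4)

A = (11/4, -13/4)
F = (19/2, -4)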